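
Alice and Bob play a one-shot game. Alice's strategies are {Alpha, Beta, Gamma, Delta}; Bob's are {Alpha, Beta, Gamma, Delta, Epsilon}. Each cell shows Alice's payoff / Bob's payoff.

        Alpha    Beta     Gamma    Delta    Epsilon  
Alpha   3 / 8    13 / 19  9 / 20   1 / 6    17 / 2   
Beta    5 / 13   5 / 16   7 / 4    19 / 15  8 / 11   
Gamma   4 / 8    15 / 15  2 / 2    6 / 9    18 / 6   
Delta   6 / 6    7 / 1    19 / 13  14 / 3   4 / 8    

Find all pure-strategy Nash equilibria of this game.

(Gamma, Beta) and (Delta, Gamma)

A profile is a Nash equilibrium when each player is best-responding to the other.
Alice's best responses — vs Alpha: Delta (payoff 6); vs Beta: Gamma (payoff 15); vs Gamma: Delta (payoff 19); vs Delta: Beta (payoff 19); vs Epsilon: Gamma (payoff 18).
Bob's best responses — vs Alpha: Gamma (payoff 20); vs Beta: Beta (payoff 16); vs Gamma: Beta (payoff 15); vs Delta: Gamma (payoff 13).
Mutual best responses occur at (Gamma, Beta) and (Delta, Gamma); at each, neither player gains by switching.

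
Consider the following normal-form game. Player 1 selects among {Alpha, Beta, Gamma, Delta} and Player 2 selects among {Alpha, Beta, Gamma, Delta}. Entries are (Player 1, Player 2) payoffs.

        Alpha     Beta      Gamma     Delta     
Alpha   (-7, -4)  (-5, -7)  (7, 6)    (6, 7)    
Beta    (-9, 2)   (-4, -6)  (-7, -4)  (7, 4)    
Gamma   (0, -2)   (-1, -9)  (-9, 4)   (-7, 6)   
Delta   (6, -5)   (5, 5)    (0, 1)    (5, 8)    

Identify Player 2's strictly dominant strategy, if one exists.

A strategy is strictly dominant if it gives Player 2 a strictly higher payoff than every other strategy, against every choice by the opponent.
Delta strictly dominates: vs Alpha: 7 > each of {-4, -7, 6}; vs Beta: 4 > each of {2, -6, -4}; vs Gamma: 6 > each of {-2, -9, 4}; vs Delta: 8 > each of {-5, 5, 1}.

Delta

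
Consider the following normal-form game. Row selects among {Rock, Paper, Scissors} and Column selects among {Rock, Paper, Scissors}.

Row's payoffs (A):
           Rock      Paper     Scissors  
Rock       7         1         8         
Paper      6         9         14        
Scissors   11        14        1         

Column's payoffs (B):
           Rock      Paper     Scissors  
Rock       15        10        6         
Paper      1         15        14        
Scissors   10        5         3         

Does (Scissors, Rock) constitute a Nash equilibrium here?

Yes

Holding Column at Rock: Row gets 11 from Scissors, versus 7 from Rock, 6 from Paper. No profitable deviation for Row.
Holding Row at Scissors: Column gets 10 from Rock, versus 5 from Paper, 3 from Scissors. No profitable deviation for Column either.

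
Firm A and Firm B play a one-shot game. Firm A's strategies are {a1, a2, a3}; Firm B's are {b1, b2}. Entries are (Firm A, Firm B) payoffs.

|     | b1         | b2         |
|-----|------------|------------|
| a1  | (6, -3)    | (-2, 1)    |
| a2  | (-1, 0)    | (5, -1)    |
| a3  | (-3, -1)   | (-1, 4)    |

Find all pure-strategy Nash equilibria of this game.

There is no pure-strategy Nash equilibrium

Find each player's best response to every opponent strategy; NE are the intersections.
Firm A's best responses — vs b1: a1 (payoff 6); vs b2: a2 (payoff 5).
Firm B's best responses — vs a1: b2 (payoff 1); vs a2: b1 (payoff 0); vs a3: b2 (payoff 4).
No cell has both players best-responding. For instance, Firm A's best reply to b1 is a1, but against a1 Firm B prefers b2 over b1.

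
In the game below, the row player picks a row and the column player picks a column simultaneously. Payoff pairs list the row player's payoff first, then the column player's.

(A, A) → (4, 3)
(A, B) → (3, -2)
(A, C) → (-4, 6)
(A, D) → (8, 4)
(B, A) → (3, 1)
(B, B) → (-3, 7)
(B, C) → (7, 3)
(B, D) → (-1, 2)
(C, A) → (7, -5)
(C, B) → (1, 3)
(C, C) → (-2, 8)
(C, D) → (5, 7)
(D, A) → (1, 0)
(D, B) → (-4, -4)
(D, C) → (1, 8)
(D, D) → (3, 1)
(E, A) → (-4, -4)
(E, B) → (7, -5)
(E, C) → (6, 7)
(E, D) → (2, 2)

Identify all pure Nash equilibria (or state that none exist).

No pure-strategy Nash equilibrium

Find each player's best response to every opponent strategy; NE are the intersections.
The row player's best responses — vs A: C (payoff 7); vs B: E (payoff 7); vs C: B (payoff 7); vs D: A (payoff 8).
The column player's best responses — vs A: C (payoff 6); vs B: B (payoff 7); vs C: C (payoff 8); vs D: C (payoff 8); vs E: C (payoff 7).
No cell has both players best-responding. For instance, the row player's best reply to C is B, but against B the column player prefers B over C.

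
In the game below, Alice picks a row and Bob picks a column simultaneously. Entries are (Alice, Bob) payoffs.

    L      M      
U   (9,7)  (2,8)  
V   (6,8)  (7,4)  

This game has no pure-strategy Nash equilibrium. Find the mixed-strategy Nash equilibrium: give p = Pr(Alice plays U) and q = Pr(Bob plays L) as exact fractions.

In a mixed NE each player is indifferent between their pure strategies, so the opponent's mix sets the indifference.
Bob indifferent between L and M: p·7 + (1−p)·8 = p·8 + (1−p)·4 ⟹ 8 + (-1)p = 4 + 4p ⟹ p = 4/5.
Alice indifferent between U and V: q·9 + (1−q)·2 = q·6 + (1−q)·7 ⟹ 2 + 7q = 7 + (-1)q ⟹ q = 5/8.

p = 4/5, q = 5/8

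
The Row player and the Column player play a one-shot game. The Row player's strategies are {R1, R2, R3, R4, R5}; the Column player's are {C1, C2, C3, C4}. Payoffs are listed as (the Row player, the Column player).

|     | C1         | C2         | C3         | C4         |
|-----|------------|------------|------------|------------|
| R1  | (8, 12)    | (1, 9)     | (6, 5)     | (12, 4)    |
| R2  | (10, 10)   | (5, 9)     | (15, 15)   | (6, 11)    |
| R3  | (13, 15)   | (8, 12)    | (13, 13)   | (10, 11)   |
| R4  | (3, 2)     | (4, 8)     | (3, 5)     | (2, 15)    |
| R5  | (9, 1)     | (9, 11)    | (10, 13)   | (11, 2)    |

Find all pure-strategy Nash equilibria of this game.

(R2, C3) and (R3, C1)

A profile is a Nash equilibrium when each player is best-responding to the other.
The Row player's best responses — vs C1: R3 (payoff 13); vs C2: R5 (payoff 9); vs C3: R2 (payoff 15); vs C4: R1 (payoff 12).
The Column player's best responses — vs R1: C1 (payoff 12); vs R2: C3 (payoff 15); vs R3: C1 (payoff 15); vs R4: C4 (payoff 15); vs R5: C3 (payoff 13).
Mutual best responses occur at (R2, C3) and (R3, C1); at each, neither player gains by switching.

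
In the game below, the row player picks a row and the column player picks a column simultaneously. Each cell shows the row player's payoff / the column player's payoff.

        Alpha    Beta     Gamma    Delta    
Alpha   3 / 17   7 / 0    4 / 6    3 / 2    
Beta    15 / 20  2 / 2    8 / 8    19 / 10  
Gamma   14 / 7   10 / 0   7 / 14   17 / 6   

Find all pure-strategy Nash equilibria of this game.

(Beta, Alpha)

Check mutual best responses: a cell is a NE iff neither player can gain by unilaterally deviating.
The row player's best responses — vs Alpha: Beta (payoff 15); vs Beta: Gamma (payoff 10); vs Gamma: Beta (payoff 8); vs Delta: Beta (payoff 19).
The column player's best responses — vs Alpha: Alpha (payoff 17); vs Beta: Alpha (payoff 20); vs Gamma: Gamma (payoff 14).
The only mutual best response is (Beta, Alpha); neither player gains by switching there.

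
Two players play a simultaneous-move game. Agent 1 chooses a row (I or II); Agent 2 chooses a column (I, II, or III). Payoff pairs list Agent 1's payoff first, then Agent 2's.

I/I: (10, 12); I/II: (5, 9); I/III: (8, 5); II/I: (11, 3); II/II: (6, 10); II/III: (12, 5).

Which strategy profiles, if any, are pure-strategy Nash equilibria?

Find each player's best response to every opponent strategy; NE are the intersections.
Agent 1's best responses — vs I: II (payoff 11); vs II: II (payoff 6); vs III: II (payoff 12).
Agent 2's best responses — vs I: I (payoff 12); vs II: II (payoff 10).
The only mutual best response is (II, II); neither player gains by switching there.

(II, II)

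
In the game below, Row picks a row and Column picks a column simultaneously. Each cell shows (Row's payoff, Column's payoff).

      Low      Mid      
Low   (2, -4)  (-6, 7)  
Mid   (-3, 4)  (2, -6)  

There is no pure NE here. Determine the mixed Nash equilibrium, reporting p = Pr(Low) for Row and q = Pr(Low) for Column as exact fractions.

In a mixed NE each player is indifferent between their pure strategies, so the opponent's mix sets the indifference.
Column indifferent between Low and Mid: p·(-4) + (1−p)·4 = p·7 + (1−p)·(-6) ⟹ 4 + (-8)p = (-6) + 13p ⟹ p = 10/21.
Row indifferent between Low and Mid: q·2 + (1−q)·(-6) = q·(-3) + (1−q)·2 ⟹ (-6) + 8q = 2 + (-5)q ⟹ q = 8/13.

p = 10/21, q = 8/13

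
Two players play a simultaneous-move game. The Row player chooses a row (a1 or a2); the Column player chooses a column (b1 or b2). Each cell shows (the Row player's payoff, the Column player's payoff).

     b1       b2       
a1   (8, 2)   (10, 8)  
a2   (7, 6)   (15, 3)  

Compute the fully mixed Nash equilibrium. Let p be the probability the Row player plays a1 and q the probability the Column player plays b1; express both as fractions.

Each player's mixing probability is pinned down by making the *other* player indifferent.
The Column player indifferent between b1 and b2: p·2 + (1−p)·6 = p·8 + (1−p)·3 ⟹ 6 + (-4)p = 3 + 5p ⟹ p = 1/3.
The Row player indifferent between a1 and a2: q·8 + (1−q)·10 = q·7 + (1−q)·15 ⟹ 10 + (-2)q = 15 + (-8)q ⟹ q = 5/6.

p = 1/3, q = 5/6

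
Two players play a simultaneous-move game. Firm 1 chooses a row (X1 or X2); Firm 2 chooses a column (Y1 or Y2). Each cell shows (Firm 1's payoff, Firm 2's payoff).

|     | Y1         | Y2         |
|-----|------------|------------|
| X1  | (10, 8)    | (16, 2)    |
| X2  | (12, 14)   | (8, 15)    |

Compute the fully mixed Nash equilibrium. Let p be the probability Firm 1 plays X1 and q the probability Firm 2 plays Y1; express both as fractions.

p = 1/7, q = 4/5

In a mixed NE each player is indifferent between their pure strategies, so the opponent's mix sets the indifference.
Firm 2 indifferent between Y1 and Y2: p·8 + (1−p)·14 = p·2 + (1−p)·15 ⟹ 14 + (-6)p = 15 + (-13)p ⟹ p = 1/7.
Firm 1 indifferent between X1 and X2: q·10 + (1−q)·16 = q·12 + (1−q)·8 ⟹ 16 + (-6)q = 8 + 4q ⟹ q = 4/5.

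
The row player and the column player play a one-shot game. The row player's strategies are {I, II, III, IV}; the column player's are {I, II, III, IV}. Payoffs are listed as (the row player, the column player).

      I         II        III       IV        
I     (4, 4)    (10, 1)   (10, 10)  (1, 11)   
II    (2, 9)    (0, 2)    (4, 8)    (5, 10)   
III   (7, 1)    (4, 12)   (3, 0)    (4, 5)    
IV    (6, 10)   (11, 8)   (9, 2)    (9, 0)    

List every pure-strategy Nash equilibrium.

Check mutual best responses: a cell is a NE iff neither player can gain by unilaterally deviating.
The row player's best responses — vs I: III (payoff 7); vs II: IV (payoff 11); vs III: I (payoff 10); vs IV: IV (payoff 9).
The column player's best responses — vs I: IV (payoff 11); vs II: IV (payoff 10); vs III: II (payoff 12); vs IV: I (payoff 10).
No cell has both players best-responding. For instance, the row player's best reply to III is I, but against I the column player prefers IV over III.

There is no pure-strategy Nash equilibrium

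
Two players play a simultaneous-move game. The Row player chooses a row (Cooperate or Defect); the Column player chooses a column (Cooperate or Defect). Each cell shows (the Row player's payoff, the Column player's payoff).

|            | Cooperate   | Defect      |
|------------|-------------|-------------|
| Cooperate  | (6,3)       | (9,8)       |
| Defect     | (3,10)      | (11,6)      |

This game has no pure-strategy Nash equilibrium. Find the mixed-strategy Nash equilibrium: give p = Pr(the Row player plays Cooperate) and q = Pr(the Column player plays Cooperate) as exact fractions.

Each player's mixing probability is pinned down by making the *other* player indifferent.
The Column player indifferent between Cooperate and Defect: p·3 + (1−p)·10 = p·8 + (1−p)·6 ⟹ 10 + (-7)p = 6 + 2p ⟹ p = 4/9.
The Row player indifferent between Cooperate and Defect: q·6 + (1−q)·9 = q·3 + (1−q)·11 ⟹ 9 + (-3)q = 11 + (-8)q ⟹ q = 2/5.

p = 4/9, q = 2/5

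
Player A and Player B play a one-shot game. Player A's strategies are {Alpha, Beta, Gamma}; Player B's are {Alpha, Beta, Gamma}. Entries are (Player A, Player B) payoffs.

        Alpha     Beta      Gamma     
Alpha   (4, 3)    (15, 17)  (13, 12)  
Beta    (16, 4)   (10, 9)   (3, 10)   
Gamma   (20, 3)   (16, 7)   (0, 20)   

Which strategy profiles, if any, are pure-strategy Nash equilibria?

There is no pure-strategy Nash equilibrium

Check mutual best responses: a cell is a NE iff neither player can gain by unilaterally deviating.
Player A's best responses — vs Alpha: Gamma (payoff 20); vs Beta: Gamma (payoff 16); vs Gamma: Alpha (payoff 13).
Player B's best responses — vs Alpha: Beta (payoff 17); vs Beta: Gamma (payoff 10); vs Gamma: Gamma (payoff 20).
No cell has both players best-responding. For instance, Player A's best reply to Beta is Gamma, but against Gamma Player B prefers Gamma over Beta.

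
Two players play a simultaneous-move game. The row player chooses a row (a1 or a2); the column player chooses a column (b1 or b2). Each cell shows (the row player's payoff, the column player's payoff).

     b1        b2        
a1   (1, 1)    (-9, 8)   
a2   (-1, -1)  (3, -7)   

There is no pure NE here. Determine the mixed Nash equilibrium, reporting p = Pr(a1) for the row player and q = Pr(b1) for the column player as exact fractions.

p = 6/13, q = 6/7

Each player's mixing probability is pinned down by making the *other* player indifferent.
The column player indifferent between b1 and b2: p·1 + (1−p)·(-1) = p·8 + (1−p)·(-7) ⟹ (-1) + 2p = (-7) + 15p ⟹ p = 6/13.
The row player indifferent between a1 and a2: q·1 + (1−q)·(-9) = q·(-1) + (1−q)·3 ⟹ (-9) + 10q = 3 + (-4)q ⟹ q = 6/7.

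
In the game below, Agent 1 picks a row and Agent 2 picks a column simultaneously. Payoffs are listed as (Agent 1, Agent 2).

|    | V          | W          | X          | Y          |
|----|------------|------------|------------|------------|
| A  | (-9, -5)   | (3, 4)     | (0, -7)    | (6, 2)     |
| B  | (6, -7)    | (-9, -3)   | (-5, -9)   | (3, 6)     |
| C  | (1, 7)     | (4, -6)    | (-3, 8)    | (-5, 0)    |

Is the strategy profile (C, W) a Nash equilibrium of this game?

Holding Agent 2 at W: Agent 1 gets 4 from C, versus 3 from A, -9 from B. No profitable deviation for Agent 1.
Holding Agent 1 at C: Agent 2 gets -6 from W but could get 8 by switching to X. Agent 2 has a profitable deviation.

No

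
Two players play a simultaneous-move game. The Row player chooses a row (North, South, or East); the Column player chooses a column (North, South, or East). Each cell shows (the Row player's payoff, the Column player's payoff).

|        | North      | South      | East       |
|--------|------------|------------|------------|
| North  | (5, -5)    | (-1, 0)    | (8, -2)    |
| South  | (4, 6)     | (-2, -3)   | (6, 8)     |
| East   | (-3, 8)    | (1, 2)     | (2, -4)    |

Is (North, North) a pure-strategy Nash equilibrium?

No

Holding the Column player at North: the Row player gets 5 from North, versus 4 from South, -3 from East. No profitable deviation for the Row player.
Holding the Row player at North: the Column player gets -5 from North but could get 0 by switching to South. The Column player has a profitable deviation.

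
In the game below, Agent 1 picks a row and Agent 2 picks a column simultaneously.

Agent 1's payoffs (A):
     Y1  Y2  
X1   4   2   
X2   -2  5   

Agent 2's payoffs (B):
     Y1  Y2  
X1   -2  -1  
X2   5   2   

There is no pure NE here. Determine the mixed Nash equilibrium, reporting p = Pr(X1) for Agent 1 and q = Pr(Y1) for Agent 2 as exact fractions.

Each player's mixing probability is pinned down by making the *other* player indifferent.
Agent 2 indifferent between Y1 and Y2: p·(-2) + (1−p)·5 = p·(-1) + (1−p)·2 ⟹ 5 + (-7)p = 2 + (-3)p ⟹ p = 3/4.
Agent 1 indifferent between X1 and X2: q·4 + (1−q)·2 = q·(-2) + (1−q)·5 ⟹ 2 + 2q = 5 + (-7)q ⟹ q = 1/3.

p = 3/4, q = 1/3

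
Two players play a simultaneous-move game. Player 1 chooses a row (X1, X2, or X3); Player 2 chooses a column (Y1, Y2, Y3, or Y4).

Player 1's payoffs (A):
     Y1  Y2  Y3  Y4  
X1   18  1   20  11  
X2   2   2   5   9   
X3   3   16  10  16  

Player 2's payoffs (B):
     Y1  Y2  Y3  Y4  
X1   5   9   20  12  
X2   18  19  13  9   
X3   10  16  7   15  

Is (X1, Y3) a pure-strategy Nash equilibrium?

Holding Player 2 at Y3: Player 1 gets 20 from X1, versus 5 from X2, 10 from X3. No profitable deviation for Player 1.
Holding Player 1 at X1: Player 2 gets 20 from Y3, versus 5 from Y1, 9 from Y2, 12 from Y4. No profitable deviation for Player 2 either.

Yes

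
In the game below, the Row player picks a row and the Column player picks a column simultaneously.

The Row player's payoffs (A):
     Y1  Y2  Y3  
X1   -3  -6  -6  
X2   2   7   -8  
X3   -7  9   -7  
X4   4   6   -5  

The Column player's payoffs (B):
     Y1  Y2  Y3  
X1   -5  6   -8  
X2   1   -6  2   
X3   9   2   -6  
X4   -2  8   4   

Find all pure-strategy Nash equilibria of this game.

Find each player's best response to every opponent strategy; NE are the intersections.
The Row player's best responses — vs Y1: X4 (payoff 4); vs Y2: X3 (payoff 9); vs Y3: X4 (payoff -5).
The Column player's best responses — vs X1: Y2 (payoff 6); vs X2: Y3 (payoff 2); vs X3: Y1 (payoff 9); vs X4: Y2 (payoff 8).
No cell has both players best-responding. For instance, the Row player's best reply to Y3 is X4, but against X4 the Column player prefers Y2 over Y3.

None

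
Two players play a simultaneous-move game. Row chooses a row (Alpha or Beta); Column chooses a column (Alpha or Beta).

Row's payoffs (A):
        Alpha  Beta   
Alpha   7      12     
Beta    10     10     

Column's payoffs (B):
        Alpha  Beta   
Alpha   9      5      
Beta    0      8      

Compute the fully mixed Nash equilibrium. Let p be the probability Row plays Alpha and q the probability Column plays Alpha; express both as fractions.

Each player's mixing probability is pinned down by making the *other* player indifferent.
Column indifferent between Alpha and Beta: p·9 + (1−p)·0 = p·5 + (1−p)·8 ⟹ 0 + 9p = 8 + (-3)p ⟹ p = 2/3.
Row indifferent between Alpha and Beta: q·7 + (1−q)·12 = q·10 + (1−q)·10 ⟹ 12 + (-5)q = 10 + 0q ⟹ q = 2/5.

p = 2/3, q = 2/5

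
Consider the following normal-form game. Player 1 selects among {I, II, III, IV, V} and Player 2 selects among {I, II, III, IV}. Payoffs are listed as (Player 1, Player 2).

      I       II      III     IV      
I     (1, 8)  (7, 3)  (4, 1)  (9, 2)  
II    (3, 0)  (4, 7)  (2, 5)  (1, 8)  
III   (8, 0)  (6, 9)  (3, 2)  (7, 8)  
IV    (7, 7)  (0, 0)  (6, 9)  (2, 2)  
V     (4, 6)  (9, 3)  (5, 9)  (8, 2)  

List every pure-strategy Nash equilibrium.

(IV, III)

Find each player's best response to every opponent strategy; NE are the intersections.
Player 1's best responses — vs I: III (payoff 8); vs II: V (payoff 9); vs III: IV (payoff 6); vs IV: I (payoff 9).
Player 2's best responses — vs I: I (payoff 8); vs II: IV (payoff 8); vs III: II (payoff 9); vs IV: III (payoff 9); vs V: III (payoff 9).
The only mutual best response is (IV, III); neither player gains by switching there.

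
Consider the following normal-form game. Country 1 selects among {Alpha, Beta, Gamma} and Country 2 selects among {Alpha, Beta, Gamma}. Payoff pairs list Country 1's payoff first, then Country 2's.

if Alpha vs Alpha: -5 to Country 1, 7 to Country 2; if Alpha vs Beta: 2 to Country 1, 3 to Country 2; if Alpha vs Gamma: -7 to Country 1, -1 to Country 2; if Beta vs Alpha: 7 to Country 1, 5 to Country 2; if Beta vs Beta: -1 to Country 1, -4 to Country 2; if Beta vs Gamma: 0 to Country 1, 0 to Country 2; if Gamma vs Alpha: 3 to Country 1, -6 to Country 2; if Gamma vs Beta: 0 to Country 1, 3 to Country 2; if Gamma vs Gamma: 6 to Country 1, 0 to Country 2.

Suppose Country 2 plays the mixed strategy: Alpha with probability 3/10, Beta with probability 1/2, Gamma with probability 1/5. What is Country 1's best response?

Gamma

Compute Country 1's expected payoff from each pure strategy against the given mix.
Alpha: (3/10)·(-5) + (1/2)·2 + (1/5)·(-7) = -19/10
Beta: (3/10)·7 + (1/2)·(-1) + (1/5)·0 = 8/5
Gamma: (3/10)·3 + (1/2)·0 + (1/5)·6 = 21/10
Highest expected payoff is 21/10, from Gamma.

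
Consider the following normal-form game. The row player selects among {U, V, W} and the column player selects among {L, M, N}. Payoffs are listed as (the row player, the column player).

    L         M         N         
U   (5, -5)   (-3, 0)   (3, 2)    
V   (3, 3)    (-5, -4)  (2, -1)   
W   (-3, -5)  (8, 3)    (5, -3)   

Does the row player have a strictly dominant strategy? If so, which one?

No strictly dominant strategy

Check whether one of the row player's strategies beats all alternatives regardless of what the opponent does.
U is not dominant: against M, W gives 8 > -3.
V is not dominant: against L, U gives 5 > 3.
W is not dominant: against L, U gives 5 > -3.
No single strategy is best against every opponent action.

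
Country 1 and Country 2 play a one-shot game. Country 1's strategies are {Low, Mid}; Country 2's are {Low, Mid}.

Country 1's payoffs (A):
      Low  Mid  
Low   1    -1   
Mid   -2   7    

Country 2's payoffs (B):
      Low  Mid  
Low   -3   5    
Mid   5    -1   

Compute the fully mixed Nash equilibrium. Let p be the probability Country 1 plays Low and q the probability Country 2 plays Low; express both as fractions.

In a mixed NE each player is indifferent between their pure strategies, so the opponent's mix sets the indifference.
Country 2 indifferent between Low and Mid: p·(-3) + (1−p)·5 = p·5 + (1−p)·(-1) ⟹ 5 + (-8)p = (-1) + 6p ⟹ p = 3/7.
Country 1 indifferent between Low and Mid: q·1 + (1−q)·(-1) = q·(-2) + (1−q)·7 ⟹ (-1) + 2q = 7 + (-9)q ⟹ q = 8/11.

p = 3/7, q = 8/11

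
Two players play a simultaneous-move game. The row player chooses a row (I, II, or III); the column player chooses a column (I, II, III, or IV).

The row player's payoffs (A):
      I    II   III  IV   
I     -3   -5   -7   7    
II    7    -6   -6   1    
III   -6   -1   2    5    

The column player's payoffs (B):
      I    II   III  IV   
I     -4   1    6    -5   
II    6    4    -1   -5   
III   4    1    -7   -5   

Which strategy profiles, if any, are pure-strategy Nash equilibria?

(II, I)

Check mutual best responses: a cell is a NE iff neither player can gain by unilaterally deviating.
The row player's best responses — vs I: II (payoff 7); vs II: III (payoff -1); vs III: III (payoff 2); vs IV: I (payoff 7).
The column player's best responses — vs I: III (payoff 6); vs II: I (payoff 6); vs III: I (payoff 4).
The only mutual best response is (II, I); neither player gains by switching there.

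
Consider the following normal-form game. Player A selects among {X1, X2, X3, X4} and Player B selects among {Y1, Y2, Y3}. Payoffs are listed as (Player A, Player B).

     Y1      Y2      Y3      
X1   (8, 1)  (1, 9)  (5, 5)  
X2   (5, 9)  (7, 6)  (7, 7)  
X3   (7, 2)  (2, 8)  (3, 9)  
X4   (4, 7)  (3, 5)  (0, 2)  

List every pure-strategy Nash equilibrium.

Find each player's best response to every opponent strategy; NE are the intersections.
Player A's best responses — vs Y1: X1 (payoff 8); vs Y2: X2 (payoff 7); vs Y3: X2 (payoff 7).
Player B's best responses — vs X1: Y2 (payoff 9); vs X2: Y1 (payoff 9); vs X3: Y3 (payoff 9); vs X4: Y1 (payoff 7).
No cell has both players best-responding. For instance, Player A's best reply to Y3 is X2, but against X2 Player B prefers Y1 over Y3.

None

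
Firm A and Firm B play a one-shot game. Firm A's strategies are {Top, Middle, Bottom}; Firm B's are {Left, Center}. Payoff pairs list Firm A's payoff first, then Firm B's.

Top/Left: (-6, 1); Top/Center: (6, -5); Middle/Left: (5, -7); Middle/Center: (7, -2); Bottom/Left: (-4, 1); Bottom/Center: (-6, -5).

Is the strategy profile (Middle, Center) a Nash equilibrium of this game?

Yes

Holding Firm B at Center: Firm A gets 7 from Middle, versus 6 from Top, -6 from Bottom. No profitable deviation for Firm A.
Holding Firm A at Middle: Firm B gets -2 from Center, versus -7 from Left. No profitable deviation for Firm B either.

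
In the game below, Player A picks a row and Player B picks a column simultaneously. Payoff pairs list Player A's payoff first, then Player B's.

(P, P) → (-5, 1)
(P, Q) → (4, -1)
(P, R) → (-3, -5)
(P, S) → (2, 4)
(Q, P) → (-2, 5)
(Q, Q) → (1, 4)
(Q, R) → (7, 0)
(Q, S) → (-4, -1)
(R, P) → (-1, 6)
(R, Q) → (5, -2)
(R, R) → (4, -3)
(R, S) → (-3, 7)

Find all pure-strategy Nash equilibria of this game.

(P, S)

A profile is a Nash equilibrium when each player is best-responding to the other.
Player A's best responses — vs P: R (payoff -1); vs Q: R (payoff 5); vs R: Q (payoff 7); vs S: P (payoff 2).
Player B's best responses — vs P: S (payoff 4); vs Q: P (payoff 5); vs R: S (payoff 7).
The only mutual best response is (P, S); neither player gains by switching there.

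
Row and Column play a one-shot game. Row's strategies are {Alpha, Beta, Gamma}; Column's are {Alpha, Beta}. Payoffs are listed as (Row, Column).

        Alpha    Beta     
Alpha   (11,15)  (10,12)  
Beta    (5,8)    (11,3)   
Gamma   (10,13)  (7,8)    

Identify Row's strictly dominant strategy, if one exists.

Check whether one of Row's strategies beats all alternatives regardless of what the opponent does.
Alpha is not dominant: against Beta, Beta gives 11 > 10.
Beta is not dominant: against Alpha, Alpha gives 11 > 5.
Gamma is not dominant: against Alpha, Alpha gives 11 > 10.
No single strategy is best against every opponent action.

No strictly dominant strategy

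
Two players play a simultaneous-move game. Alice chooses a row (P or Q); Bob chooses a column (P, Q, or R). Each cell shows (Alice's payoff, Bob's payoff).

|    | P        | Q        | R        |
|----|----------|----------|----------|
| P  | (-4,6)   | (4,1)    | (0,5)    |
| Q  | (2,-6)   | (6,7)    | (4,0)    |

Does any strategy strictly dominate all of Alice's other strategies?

Q

A strategy is strictly dominant if it gives Alice a strictly higher payoff than every other strategy, against every choice by the opponent.
Q strictly dominates: vs P: 2 > -4; vs Q: 6 > 4; vs R: 4 > 0.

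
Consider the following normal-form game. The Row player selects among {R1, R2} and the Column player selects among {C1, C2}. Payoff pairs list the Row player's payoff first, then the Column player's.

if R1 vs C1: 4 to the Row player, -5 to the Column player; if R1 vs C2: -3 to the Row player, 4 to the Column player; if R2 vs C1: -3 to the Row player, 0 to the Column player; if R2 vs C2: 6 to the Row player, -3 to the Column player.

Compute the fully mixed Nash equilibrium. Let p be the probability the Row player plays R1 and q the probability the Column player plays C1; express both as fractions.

In a mixed NE each player is indifferent between their pure strategies, so the opponent's mix sets the indifference.
The Column player indifferent between C1 and C2: p·(-5) + (1−p)·0 = p·4 + (1−p)·(-3) ⟹ 0 + (-5)p = (-3) + 7p ⟹ p = 1/4.
The Row player indifferent between R1 and R2: q·4 + (1−q)·(-3) = q·(-3) + (1−q)·6 ⟹ (-3) + 7q = 6 + (-9)q ⟹ q = 9/16.

p = 1/4, q = 9/16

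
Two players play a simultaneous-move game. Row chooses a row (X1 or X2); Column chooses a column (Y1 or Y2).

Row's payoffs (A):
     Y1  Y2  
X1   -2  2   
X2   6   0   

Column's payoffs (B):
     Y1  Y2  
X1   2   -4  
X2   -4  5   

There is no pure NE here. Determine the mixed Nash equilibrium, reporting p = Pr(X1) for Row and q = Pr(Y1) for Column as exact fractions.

p = 3/5, q = 1/5

In a mixed NE each player is indifferent between their pure strategies, so the opponent's mix sets the indifference.
Column indifferent between Y1 and Y2: p·2 + (1−p)·(-4) = p·(-4) + (1−p)·5 ⟹ (-4) + 6p = 5 + (-9)p ⟹ p = 3/5.
Row indifferent between X1 and X2: q·(-2) + (1−q)·2 = q·6 + (1−q)·0 ⟹ 2 + (-4)q = 0 + 6q ⟹ q = 1/5.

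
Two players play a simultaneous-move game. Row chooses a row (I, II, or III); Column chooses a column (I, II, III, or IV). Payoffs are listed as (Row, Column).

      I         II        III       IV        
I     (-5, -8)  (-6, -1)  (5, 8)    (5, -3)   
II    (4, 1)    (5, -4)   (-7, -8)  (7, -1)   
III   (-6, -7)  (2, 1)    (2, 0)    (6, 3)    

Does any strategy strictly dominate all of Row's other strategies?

No strictly dominant strategy

Check whether one of Row's strategies beats all alternatives regardless of what the opponent does.
I is not dominant: against I, II gives 4 > -5.
II is not dominant: against III, I gives 5 > -7.
III is not dominant: against I, I gives -5 > -6.
No single strategy is best against every opponent action.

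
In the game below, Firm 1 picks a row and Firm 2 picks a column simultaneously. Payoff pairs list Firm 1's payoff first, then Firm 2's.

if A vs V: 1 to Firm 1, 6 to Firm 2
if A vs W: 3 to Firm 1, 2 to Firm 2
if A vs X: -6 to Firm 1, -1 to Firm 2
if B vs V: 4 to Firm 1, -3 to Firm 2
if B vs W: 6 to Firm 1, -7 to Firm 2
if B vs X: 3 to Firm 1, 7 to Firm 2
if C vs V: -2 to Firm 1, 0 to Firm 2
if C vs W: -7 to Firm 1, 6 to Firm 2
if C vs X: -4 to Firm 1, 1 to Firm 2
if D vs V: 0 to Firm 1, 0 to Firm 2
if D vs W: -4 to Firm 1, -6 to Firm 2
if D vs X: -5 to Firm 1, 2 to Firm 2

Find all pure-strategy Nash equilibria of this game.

(B, X)

A profile is a Nash equilibrium when each player is best-responding to the other.
Firm 1's best responses — vs V: B (payoff 4); vs W: B (payoff 6); vs X: B (payoff 3).
Firm 2's best responses — vs A: V (payoff 6); vs B: X (payoff 7); vs C: W (payoff 6); vs D: X (payoff 2).
The only mutual best response is (B, X); neither player gains by switching there.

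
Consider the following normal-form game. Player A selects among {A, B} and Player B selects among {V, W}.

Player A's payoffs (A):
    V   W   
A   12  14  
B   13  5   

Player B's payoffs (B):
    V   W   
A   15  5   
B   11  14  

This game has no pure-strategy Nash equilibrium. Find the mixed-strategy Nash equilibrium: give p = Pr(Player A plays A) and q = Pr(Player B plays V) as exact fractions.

Each player's mixing probability is pinned down by making the *other* player indifferent.
Player B indifferent between V and W: p·15 + (1−p)·11 = p·5 + (1−p)·14 ⟹ 11 + 4p = 14 + (-9)p ⟹ p = 3/13.
Player A indifferent between A and B: q·12 + (1−q)·14 = q·13 + (1−q)·5 ⟹ 14 + (-2)q = 5 + 8q ⟹ q = 9/10.

p = 3/13, q = 9/10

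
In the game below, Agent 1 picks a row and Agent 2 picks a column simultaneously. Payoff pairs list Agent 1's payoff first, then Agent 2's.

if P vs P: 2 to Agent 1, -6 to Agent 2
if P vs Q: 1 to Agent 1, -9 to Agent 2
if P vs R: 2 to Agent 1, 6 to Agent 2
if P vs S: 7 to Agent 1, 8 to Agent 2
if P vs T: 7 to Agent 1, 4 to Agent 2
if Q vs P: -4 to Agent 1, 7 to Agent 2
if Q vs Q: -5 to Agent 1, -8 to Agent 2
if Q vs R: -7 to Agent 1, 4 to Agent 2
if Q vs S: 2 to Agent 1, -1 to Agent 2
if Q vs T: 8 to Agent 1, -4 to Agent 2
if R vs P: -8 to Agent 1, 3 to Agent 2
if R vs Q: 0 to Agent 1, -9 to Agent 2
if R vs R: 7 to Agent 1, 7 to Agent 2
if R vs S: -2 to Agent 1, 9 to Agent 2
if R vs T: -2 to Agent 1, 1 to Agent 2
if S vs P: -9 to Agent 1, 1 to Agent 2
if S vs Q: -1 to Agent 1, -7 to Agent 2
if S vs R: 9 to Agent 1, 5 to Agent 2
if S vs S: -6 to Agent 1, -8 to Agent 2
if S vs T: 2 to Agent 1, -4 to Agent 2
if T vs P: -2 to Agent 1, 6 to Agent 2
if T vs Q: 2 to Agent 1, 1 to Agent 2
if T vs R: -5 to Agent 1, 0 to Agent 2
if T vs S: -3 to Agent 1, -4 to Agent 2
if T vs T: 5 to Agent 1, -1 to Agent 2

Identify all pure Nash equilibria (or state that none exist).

(P, S) and (S, R)

Find each player's best response to every opponent strategy; NE are the intersections.
Agent 1's best responses — vs P: P (payoff 2); vs Q: T (payoff 2); vs R: S (payoff 9); vs S: P (payoff 7); vs T: Q (payoff 8).
Agent 2's best responses — vs P: S (payoff 8); vs Q: P (payoff 7); vs R: S (payoff 9); vs S: R (payoff 5); vs T: P (payoff 6).
Mutual best responses occur at (P, S) and (S, R); at each, neither player gains by switching.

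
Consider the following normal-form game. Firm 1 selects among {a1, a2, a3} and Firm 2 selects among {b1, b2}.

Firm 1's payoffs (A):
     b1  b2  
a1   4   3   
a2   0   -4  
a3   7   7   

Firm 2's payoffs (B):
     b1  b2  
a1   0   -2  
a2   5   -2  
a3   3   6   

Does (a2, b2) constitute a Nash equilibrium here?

No

Holding Firm 2 at b2: Firm 1 gets -4 from a2 but could get 7 by switching to a3. Firm 1 has a profitable deviation.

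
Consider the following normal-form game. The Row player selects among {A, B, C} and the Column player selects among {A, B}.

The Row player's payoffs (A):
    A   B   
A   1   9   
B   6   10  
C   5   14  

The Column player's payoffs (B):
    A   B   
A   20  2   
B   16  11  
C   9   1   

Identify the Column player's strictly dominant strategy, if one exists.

A strategy is strictly dominant if it gives the Column player a strictly higher payoff than every other strategy, against every choice by the opponent.
A strictly dominates: vs A: 20 > 2; vs B: 16 > 11; vs C: 9 > 1.

A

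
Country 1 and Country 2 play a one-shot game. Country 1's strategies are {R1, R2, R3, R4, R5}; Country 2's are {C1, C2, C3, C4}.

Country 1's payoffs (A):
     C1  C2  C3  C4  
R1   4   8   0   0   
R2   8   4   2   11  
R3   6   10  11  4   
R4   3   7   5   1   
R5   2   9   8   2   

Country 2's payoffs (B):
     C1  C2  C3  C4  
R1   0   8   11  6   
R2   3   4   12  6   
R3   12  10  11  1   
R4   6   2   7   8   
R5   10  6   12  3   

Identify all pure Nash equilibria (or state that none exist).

Check mutual best responses: a cell is a NE iff neither player can gain by unilaterally deviating.
Country 1's best responses — vs C1: R2 (payoff 8); vs C2: R3 (payoff 10); vs C3: R3 (payoff 11); vs C4: R2 (payoff 11).
Country 2's best responses — vs R1: C3 (payoff 11); vs R2: C3 (payoff 12); vs R3: C1 (payoff 12); vs R4: C4 (payoff 8); vs R5: C3 (payoff 12).
No cell has both players best-responding. For instance, Country 1's best reply to C1 is R2, but against R2 Country 2 prefers C3 over C1.

There is no pure-strategy Nash equilibrium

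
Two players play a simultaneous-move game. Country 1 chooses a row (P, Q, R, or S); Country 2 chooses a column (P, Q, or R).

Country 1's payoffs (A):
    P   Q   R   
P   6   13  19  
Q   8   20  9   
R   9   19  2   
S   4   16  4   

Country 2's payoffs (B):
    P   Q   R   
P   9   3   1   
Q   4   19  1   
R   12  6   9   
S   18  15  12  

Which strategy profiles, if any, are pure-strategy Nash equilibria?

Find each player's best response to every opponent strategy; NE are the intersections.
Country 1's best responses — vs P: R (payoff 9); vs Q: Q (payoff 20); vs R: P (payoff 19).
Country 2's best responses — vs P: P (payoff 9); vs Q: Q (payoff 19); vs R: P (payoff 12); vs S: P (payoff 18).
Mutual best responses occur at (Q, Q) and (R, P); at each, neither player gains by switching.

(Q, Q) and (R, P)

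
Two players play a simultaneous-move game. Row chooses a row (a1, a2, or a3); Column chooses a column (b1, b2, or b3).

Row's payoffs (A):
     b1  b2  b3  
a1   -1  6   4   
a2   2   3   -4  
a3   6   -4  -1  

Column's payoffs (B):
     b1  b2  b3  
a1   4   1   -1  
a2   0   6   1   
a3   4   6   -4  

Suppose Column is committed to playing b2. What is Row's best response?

a1

With Column fixed at b2, Row's payoffs are: a1 → 6, a2 → 3, a3 → -4.
The maximum is 6, achieved by a1.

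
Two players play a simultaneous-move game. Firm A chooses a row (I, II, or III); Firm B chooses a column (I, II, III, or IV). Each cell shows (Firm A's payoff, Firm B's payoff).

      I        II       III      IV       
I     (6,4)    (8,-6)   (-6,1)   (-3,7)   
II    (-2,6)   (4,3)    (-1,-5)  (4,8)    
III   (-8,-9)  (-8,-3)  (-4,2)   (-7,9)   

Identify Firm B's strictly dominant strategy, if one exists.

IV

A strategy is strictly dominant if it gives Firm B a strictly higher payoff than every other strategy, against every choice by the opponent.
IV strictly dominates: vs I: 7 > each of {4, -6, 1}; vs II: 8 > each of {6, 3, -5}; vs III: 9 > each of {-9, -3, 2}.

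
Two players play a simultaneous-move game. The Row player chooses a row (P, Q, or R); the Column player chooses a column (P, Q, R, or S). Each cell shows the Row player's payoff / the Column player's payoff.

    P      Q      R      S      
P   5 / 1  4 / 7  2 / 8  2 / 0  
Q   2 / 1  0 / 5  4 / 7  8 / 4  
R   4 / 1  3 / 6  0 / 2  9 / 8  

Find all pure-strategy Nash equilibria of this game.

A profile is a Nash equilibrium when each player is best-responding to the other.
The Row player's best responses — vs P: P (payoff 5); vs Q: P (payoff 4); vs R: Q (payoff 4); vs S: R (payoff 9).
The Column player's best responses — vs P: R (payoff 8); vs Q: R (payoff 7); vs R: S (payoff 8).
Mutual best responses occur at (Q, R) and (R, S); at each, neither player gains by switching.

(Q, R) and (R, S)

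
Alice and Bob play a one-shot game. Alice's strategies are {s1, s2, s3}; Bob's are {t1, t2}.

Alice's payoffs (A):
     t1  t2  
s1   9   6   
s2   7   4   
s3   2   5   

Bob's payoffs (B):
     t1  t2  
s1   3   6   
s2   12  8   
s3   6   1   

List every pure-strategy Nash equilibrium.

Find each player's best response to every opponent strategy; NE are the intersections.
Alice's best responses — vs t1: s1 (payoff 9); vs t2: s1 (payoff 6).
Bob's best responses — vs s1: t2 (payoff 6); vs s2: t1 (payoff 12); vs s3: t1 (payoff 6).
The only mutual best response is (s1, t2); neither player gains by switching there.

(s1, t2)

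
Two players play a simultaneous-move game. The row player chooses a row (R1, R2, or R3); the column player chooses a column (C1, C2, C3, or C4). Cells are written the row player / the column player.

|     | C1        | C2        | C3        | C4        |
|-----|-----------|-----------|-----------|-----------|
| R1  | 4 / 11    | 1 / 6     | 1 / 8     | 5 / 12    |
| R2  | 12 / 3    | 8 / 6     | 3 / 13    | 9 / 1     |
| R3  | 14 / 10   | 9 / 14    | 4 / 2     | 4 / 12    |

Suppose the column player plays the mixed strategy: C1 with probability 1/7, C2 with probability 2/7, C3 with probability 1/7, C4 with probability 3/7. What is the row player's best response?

The row player's best reply maximizes expected payoff against the mix.
R1: (1/7)·4 + (2/7)·1 + (1/7)·1 + (3/7)·5 = 22/7
R2: (1/7)·12 + (2/7)·8 + (1/7)·3 + (3/7)·9 = 58/7
R3: (1/7)·14 + (2/7)·9 + (1/7)·4 + (3/7)·4 = 48/7
Highest expected payoff is 58/7, from R2.

R2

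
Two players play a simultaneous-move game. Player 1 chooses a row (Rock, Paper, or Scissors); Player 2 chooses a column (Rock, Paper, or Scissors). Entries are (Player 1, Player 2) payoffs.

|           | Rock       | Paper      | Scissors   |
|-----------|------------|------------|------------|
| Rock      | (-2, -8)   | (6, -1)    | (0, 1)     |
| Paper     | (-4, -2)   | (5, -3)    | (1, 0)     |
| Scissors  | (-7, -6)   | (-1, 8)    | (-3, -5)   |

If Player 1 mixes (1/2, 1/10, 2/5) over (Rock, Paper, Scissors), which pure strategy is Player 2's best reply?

Paper

Compute Player 2's expected payoff from each pure strategy against the given mix.
Rock: (1/2)·(-8) + (1/10)·(-2) + (2/5)·(-6) = -33/5
Paper: (1/2)·(-1) + (1/10)·(-3) + (2/5)·8 = 12/5
Scissors: (1/2)·1 + (1/10)·0 + (2/5)·(-5) = -3/2
Highest expected payoff is 12/5, from Paper.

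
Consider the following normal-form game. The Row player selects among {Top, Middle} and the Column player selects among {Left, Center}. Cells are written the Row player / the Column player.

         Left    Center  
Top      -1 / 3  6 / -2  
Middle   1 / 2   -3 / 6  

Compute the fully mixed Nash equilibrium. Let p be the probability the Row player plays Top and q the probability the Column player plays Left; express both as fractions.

p = 4/9, q = 9/11

Each player's mixing probability is pinned down by making the *other* player indifferent.
The Column player indifferent between Left and Center: p·3 + (1−p)·2 = p·(-2) + (1−p)·6 ⟹ 2 + 1p = 6 + (-8)p ⟹ p = 4/9.
The Row player indifferent between Top and Middle: q·(-1) + (1−q)·6 = q·1 + (1−q)·(-3) ⟹ 6 + (-7)q = (-3) + 4q ⟹ q = 9/11.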